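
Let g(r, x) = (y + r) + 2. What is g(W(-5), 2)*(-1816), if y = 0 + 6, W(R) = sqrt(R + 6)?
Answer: -16344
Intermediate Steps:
W(R) = sqrt(6 + R)
y = 6
g(r, x) = 8 + r (g(r, x) = (6 + r) + 2 = 8 + r)
g(W(-5), 2)*(-1816) = (8 + sqrt(6 - 5))*(-1816) = (8 + sqrt(1))*(-1816) = (8 + 1)*(-1816) = 9*(-1816) = -16344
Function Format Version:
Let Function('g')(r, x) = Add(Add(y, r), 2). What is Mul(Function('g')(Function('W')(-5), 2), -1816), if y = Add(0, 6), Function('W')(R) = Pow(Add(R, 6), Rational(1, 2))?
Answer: -16344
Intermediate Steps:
Function('W')(R) = Pow(Add(6, R), Rational(1, 2))
y = 6
Function('g')(r, x) = Add(8, r) (Function('g')(r, x) = Add(Add(6, r), 2) = Add(8, r))
Mul(Function('g')(Function('W')(-5), 2), -1816) = Mul(Add(8, Pow(Add(6, -5), Rational(1, 2))), -1816) = Mul(Add(8, Pow(1, Rational(1, 2))), -1816) = Mul(Add(8, 1), -1816) = Mul(9, -1816) = -16344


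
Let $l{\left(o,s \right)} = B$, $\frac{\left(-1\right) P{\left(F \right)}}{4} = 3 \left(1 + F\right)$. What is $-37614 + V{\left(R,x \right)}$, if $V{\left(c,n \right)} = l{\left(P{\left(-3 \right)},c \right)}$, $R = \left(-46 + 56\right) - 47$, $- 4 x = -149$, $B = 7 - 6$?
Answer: $-37613$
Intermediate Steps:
$B = 1$
$x = \frac{149}{4}$ ($x = \left(- \frac{1}{4}\right) \left(-149\right) = \frac{149}{4} \approx 37.25$)
$P{\left(F \right)} = -12 - 12 F$ ($P{\left(F \right)} = - 4 \cdot 3 \left(1 + F\right) = - 4 \left(3 + 3 F\right) = -12 - 12 F$)
$R = -37$ ($R = 10 - 47 = -37$)
$l{\left(o,s \right)} = 1$
$V{\left(c,n \right)} = 1$
$-37614 + V{\left(R,x \right)} = -37614 + 1 = -37613$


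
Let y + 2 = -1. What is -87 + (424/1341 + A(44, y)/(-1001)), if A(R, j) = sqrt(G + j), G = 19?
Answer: -116364607/1342341 ≈ -86.688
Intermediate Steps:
y = -3 (y = -2 - 1 = -3)
A(R, j) = sqrt(19 + j)
-87 + (424/1341 + A(44, y)/(-1001)) = -87 + (424/1341 + sqrt(19 - 3)/(-1001)) = -87 + (424*(1/1341) + sqrt(16)*(-1/1001)) = -87 + (424/1341 + 4*(-1/1001)) = -87 + (424/1341 - 4/1001) = -87 + 419060/1342341 = -116364607/1342341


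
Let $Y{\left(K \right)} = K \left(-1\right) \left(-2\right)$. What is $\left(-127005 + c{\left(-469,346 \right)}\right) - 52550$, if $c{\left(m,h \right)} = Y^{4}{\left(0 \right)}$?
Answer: $-179555$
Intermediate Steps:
$Y{\left(K \right)} = 2 K$ ($Y{\left(K \right)} = - K \left(-2\right) = 2 K$)
$c{\left(m,h \right)} = 0$ ($c{\left(m,h \right)} = \left(2 \cdot 0\right)^{4} = 0^{4} = 0$)
$\left(-127005 + c{\left(-469,346 \right)}\right) - 52550 = \left(-127005 + 0\right) - 52550 = -127005 - 52550 = -179555$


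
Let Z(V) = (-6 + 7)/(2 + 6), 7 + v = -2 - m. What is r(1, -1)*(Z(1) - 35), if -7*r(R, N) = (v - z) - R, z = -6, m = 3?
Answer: -279/8 ≈ -34.875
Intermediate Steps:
v = -12 (v = -7 + (-2 - 1*3) = -7 + (-2 - 3) = -7 - 5 = -12)
Z(V) = ⅛ (Z(V) = 1/8 = 1*(⅛) = ⅛)
r(R, N) = 6/7 + R/7 (r(R, N) = -((-12 - 1*(-6)) - R)/7 = -((-12 + 6) - R)/7 = -(-6 - R)/7 = 6/7 + R/7)
r(1, -1)*(Z(1) - 35) = (6/7 + (⅐)*1)*(⅛ - 35) = (6/7 + ⅐)*(-279/8) = 1*(-279/8) = -279/8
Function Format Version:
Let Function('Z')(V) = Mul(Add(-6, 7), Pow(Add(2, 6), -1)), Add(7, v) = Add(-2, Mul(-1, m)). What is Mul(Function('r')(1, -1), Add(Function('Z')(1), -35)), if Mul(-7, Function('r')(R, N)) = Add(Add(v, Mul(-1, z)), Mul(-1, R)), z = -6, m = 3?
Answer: Rational(-279, 8) ≈ -34.875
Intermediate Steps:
v = -12 (v = Add(-7, Add(-2, Mul(-1, 3))) = Add(-7, Add(-2, -3)) = Add(-7, -5) = -12)
Function('Z')(V) = Rational(1, 8) (Function('Z')(V) = Mul(1, Pow(8, -1)) = Mul(1, Rational(1, 8)) = Rational(1, 8))
Function('r')(R, N) = Add(Rational(6, 7), Mul(Rational(1, 7), R)) (Function('r')(R, N) = Mul(Rational(-1, 7), Add(Add(-12, Mul(-1, -6)), Mul(-1, R))) = Mul(Rational(-1, 7), Add(Add(-12, 6), Mul(-1, R))) = Mul(Rational(-1, 7), Add(-6, Mul(-1, R))) = Add(Rational(6, 7), Mul(Rational(1, 7), R)))
Mul(Function('r')(1, -1), Add(Function('Z')(1), -35)) = Mul(Add(Rational(6, 7), Mul(Rational(1, 7), 1)), Add(Rational(1, 8), -35)) = Mul(Add(Rational(6, 7), Rational(1, 7)), Rational(-279, 8)) = Mul(1, Rational(-279, 8)) = Rational(-279, 8)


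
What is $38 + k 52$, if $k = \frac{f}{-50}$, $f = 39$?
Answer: $- \frac{64}{25} \approx -2.56$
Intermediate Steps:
$k = - \frac{39}{50}$ ($k = \frac{39}{-50} = 39 \left(- \frac{1}{50}\right) = - \frac{39}{50} \approx -0.78$)
$38 + k 52 = 38 - \frac{1014}{25} = - \frac{64}{25}$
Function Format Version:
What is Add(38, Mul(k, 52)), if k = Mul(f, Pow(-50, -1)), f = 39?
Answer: Rational(-64, 25) ≈ -2.5600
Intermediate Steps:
k = Rational(-39, 50) (k = Mul(39, Pow(-50, -1)) = Mul(39, Rational(-1, 50)) = Rational(-39, 50) ≈ -0.78000)
Add(38, Mul(k, 52)) = Add(38, Mul(Rational(-39, 50), 52)) = Add(38, Rational(-1014, 25)) = Rational(-64, 25)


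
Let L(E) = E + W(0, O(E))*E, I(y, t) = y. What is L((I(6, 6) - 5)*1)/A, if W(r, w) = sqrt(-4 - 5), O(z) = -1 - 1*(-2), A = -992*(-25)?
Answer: 1/24800 + 3*I/24800 ≈ 4.0323e-5 + 0.00012097*I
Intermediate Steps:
A = 24800
O(z) = 1 (O(z) = -1 + 2 = 1)
W(r, w) = 3*I (W(r, w) = sqrt(-9) = 3*I)
L(E) = E + 3*I*E (L(E) = E + (3*I)*E = E + 3*I*E)
L((I(6, 6) - 5)*1)/A = (((6 - 5)*1)*(1 + 3*I))/24800 = ((1*1)*(1 + 3*I))*(1/24800) = (1*(1 + 3*I))*(1/24800) = (1 + 3*I)*(1/24800) = 1/24800 + 3*I/24800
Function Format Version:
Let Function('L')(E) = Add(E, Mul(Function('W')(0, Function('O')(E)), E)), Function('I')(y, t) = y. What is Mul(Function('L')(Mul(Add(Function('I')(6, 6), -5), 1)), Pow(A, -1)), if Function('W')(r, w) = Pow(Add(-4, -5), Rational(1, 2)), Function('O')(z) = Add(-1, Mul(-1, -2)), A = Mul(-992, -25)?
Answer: Add(Rational(1, 24800), Mul(Rational(3, 24800), I)) ≈ Add(4.0323e-5, Mul(0.00012097, I))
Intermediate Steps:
A = 24800
Function('O')(z) = 1 (Function('O')(z) = Add(-1, 2) = 1)
Function('W')(r, w) = Mul(3, I) (Function('W')(r, w) = Pow(-9, Rational(1, 2)) = Mul(3, I))
Function('L')(E) = Add(E, Mul(3, I, E)) (Function('L')(E) = Add(E, Mul(Mul(3, I), E)) = Add(E, Mul(3, I, E)))
Mul(Function('L')(Mul(Add(Function('I')(6, 6), -5), 1)), Pow(A, -1)) = Mul(Mul(Mul(Add(6, -5), 1), Add(1, Mul(3, I))), Pow(24800, -1)) = Mul(Mul(Mul(1, 1), Add(1, Mul(3, I))), Rational(1, 24800)) = Mul(Mul(1, Add(1, Mul(3, I))), Rational(1, 24800)) = Mul(Add(1, Mul(3, I)), Rational(1, 24800)) = Add(Rational(1, 24800), Mul(Rational(3, 24800), I))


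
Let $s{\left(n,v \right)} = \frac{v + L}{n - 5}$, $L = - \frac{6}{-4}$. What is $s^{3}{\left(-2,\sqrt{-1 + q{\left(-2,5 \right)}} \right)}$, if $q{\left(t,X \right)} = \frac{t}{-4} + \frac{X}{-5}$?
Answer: $\frac{27}{2744} - \frac{3 i \sqrt{6}}{392} \approx 0.0098397 - 0.018746 i$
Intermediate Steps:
$L = \frac{3}{2}$ ($L = \left(-6\right) \left(- \frac{1}{4}\right) = \frac{3}{2} \approx 1.5$)
$q{\left(t,X \right)} = - \frac{t}{4} - \frac{X}{5}$ ($q{\left(t,X \right)} = t \left(- \frac{1}{4}\right) + X \left(- \frac{1}{5}\right) = - \frac{t}{4} - \frac{X}{5}$)
$s{\left(n,v \right)} = \frac{\frac{3}{2} + v}{-5 + n}$ ($s{\left(n,v \right)} = \frac{v + \frac{3}{2}}{n - 5} = \frac{\frac{3}{2} + v}{-5 + n}$)
$s^{3}{\left(-2,\sqrt{-1 + q{\left(-2,5 \right)}} \right)} = \left(\frac{\frac{3}{2} + \sqrt{-1 - \frac{1}{2}}}{-5 - 2}\right)^{3} = \left(\frac{\frac{3}{2} + \sqrt{-1 + \left(\frac{1}{2} - 1\right)}}{-7}\right)^{3} = \left(- \frac{\frac{3}{2} + \sqrt{-1 - \frac{1}{2}}}{7}\right)^{3} = \left(- \frac{\frac{3}{2} + \sqrt{- \frac{3}{2}}}{7}\right)^{3} = \left(- \frac{\frac{3}{2} + \frac{i \sqrt{6}}{2}}{7}\right)^{3} = \left(- \frac{3}{14} - \frac{i \sqrt{6}}{14}\right)^{3}$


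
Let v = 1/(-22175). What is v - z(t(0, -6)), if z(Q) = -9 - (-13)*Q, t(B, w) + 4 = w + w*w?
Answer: -7295576/22175 ≈ -329.00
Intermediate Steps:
t(B, w) = -4 + w + w² (t(B, w) = -4 + (w + w*w) = -4 + (w + w²) = -4 + w + w²)
z(Q) = -9 + 13*Q
v = -1/22175 ≈ -4.5096e-5
v - z(t(0, -6)) = -1/22175 - (-9 + 13*(-4 - 6 + (-6)²)) = -1/22175 - (-9 + 13*(-4 - 6 + 36)) = -1/22175 - (-9 + 13*26) = -1/22175 - (-9 + 338) = -1/22175 - 1*329 = -1/22175 - 329 = -7295576/22175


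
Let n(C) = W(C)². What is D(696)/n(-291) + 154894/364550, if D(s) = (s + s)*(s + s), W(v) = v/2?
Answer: 157701012423/1715025475 ≈ 91.953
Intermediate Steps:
W(v) = v/2 (W(v) = v*(½) = v/2)
D(s) = 4*s² (D(s) = (2*s)*(2*s) = 4*s²)
n(C) = C²/4 (n(C) = (C/2)² = C²/4)
D(696)/n(-291) + 154894/364550 = (4*696²)/(((¼)*(-291)²)) + 154894/364550 = (4*484416)/(((¼)*84681)) + 154894*(1/364550) = 1937664/(84681/4) + 77447/182275 = 1937664*(4/84681) + 77447/182275 = 861184/9409 + 77447/182275 = 157701012423/1715025475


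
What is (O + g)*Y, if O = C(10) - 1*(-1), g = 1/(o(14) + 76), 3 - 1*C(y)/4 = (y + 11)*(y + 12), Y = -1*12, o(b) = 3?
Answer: 1739568/79 ≈ 22020.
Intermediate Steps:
Y = -12
C(y) = 12 - 4*(11 + y)*(12 + y) (C(y) = 12 - 4*(y + 11)*(y + 12) = 12 - 4*(11 + y)*(12 + y))
g = 1/79 (g = 1/(3 + 76) = 1/79 ≈ 0.012658)
O = -1835 (O = (-516 - 92*10 - 4*10²) - 1*(-1) = (-516 - 920 - 4*100) + 1 = (-516 - 920 - 400) + 1 = -1836 + 1 = -1835)
(O + g)*Y = (-1835 + 1/79)*(-12) = -144964/79*(-12) = 1739568/79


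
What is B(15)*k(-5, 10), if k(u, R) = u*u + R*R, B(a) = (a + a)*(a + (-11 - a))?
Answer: -41250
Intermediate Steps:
B(a) = -22*a (B(a) = (2*a)*(-11) = -22*a)
k(u, R) = R**2 + u**2 (k(u, R) = u**2 + R**2 = R**2 + u**2)
B(15)*k(-5, 10) = (-22*15)*(10**2 + (-5)**2) = -330*(100 + 25) = -330*125 = -41250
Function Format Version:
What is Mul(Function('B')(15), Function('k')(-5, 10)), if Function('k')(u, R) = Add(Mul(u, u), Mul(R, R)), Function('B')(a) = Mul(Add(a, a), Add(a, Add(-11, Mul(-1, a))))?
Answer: -41250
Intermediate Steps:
Function('B')(a) = Mul(-22, a) (Function('B')(a) = Mul(Mul(2, a), -11) = Mul(-22, a))
Function('k')(u, R) = Add(Pow(R, 2), Pow(u, 2)) (Function('k')(u, R) = Add(Pow(u, 2), Pow(R, 2)) = Add(Pow(R, 2), Pow(u, 2)))
Mul(Function('B')(15), Function('k')(-5, 10)) = Mul(Mul(-22, 15), Add(Pow(10, 2), Pow(-5, 2))) = Mul(-330, Add(100, 25)) = Mul(-330, 125) = -41250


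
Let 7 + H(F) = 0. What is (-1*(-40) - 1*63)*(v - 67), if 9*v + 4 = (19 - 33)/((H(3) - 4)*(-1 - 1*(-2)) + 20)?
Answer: 125971/81 ≈ 1555.2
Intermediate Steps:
H(F) = -7 (H(F) = -7 + 0 = -7)
v = -50/81 (v = -4/9 + ((19 - 33)/((-7 - 4)*(-1 - 1*(-2)) + 20))/9 = -4/9 + (-14/(-11*(-1 + 2) + 20))/9 = -4/9 + (-14/(-11*1 + 20))/9 = -4/9 + (-14/(-11 + 20))/9 = -4/9 + (-14/9)/9 = -4/9 + (-14*1/9)/9 = -4/9 + (1/9)*(-14/9) = -4/9 - 14/81 = -50/81 ≈ -0.61728)
(-1*(-40) - 1*63)*(v - 67) = (-1*(-40) - 1*63)*(-50/81 - 67) = (40 - 63)*(-5477/81) = -23*(-5477/81) = 125971/81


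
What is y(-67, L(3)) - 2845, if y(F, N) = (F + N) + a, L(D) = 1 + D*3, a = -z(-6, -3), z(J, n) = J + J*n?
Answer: -2914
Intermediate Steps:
a = -12 (a = -(-6)*(1 - 3) = -(-6)*(-2) = -1*12 = -12)
L(D) = 1 + 3*D
y(F, N) = -12 + F + N (y(F, N) = (F + N) - 12 = -12 + F + N)
y(-67, L(3)) - 2845 = (-12 - 67 + (1 + 3*3)) - 2845 = (-12 - 67 + (1 + 9)) - 2845 = (-12 - 67 + 10) - 2845 = -69 - 2845 = -2914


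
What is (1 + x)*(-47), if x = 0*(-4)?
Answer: -47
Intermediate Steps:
x = 0
(1 + x)*(-47) = (1 + 0)*(-47) = 1*(-47) = -47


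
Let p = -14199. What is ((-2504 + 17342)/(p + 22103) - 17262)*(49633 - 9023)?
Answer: -1385044761525/1976 ≈ -7.0093e+8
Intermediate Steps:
((-2504 + 17342)/(p + 22103) - 17262)*(49633 - 9023) = ((-2504 + 17342)/(-14199 + 22103) - 17262)*(49633 - 9023) = (14838/7904 - 17262)*40610 = (14838*(1/7904) - 17262)*40610 = (7419/3952 - 17262)*40610 = -68212005/3952*40610 = -1385044761525/1976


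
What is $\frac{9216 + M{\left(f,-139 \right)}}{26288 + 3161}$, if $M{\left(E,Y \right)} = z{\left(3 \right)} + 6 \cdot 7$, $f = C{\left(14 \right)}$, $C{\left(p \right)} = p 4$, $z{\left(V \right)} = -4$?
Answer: $\frac{1322}{4207} \approx 0.31424$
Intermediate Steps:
$C{\left(p \right)} = 4 p$
$f = 56$ ($f = 4 \cdot 14 = 56$)
$M{\left(E,Y \right)} = 38$ ($M{\left(E,Y \right)} = -4 + 6 \cdot 7 = -4 + 42 = 38$)
$\frac{9216 + M{\left(f,-139 \right)}}{26288 + 3161} = \frac{9216 + 38}{26288 + 3161} = \frac{9254}{29449} = 9254 \cdot \frac{1}{29449} = \frac{1322}{4207}$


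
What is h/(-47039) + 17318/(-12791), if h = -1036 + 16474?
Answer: -1012088860/601675849 ≈ -1.6821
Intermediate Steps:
h = 15438
h/(-47039) + 17318/(-12791) = 15438/(-47039) + 17318/(-12791) = 15438*(-1/47039) + 17318*(-1/12791) = -15438/47039 - 17318/12791 = -1012088860/601675849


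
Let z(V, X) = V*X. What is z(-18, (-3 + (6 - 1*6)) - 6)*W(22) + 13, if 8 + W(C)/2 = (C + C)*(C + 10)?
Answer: 453613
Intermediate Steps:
W(C) = -16 + 4*C*(10 + C) (W(C) = -16 + 2*((C + C)*(C + 10)) = -16 + 2*((2*C)*(10 + C)) = -16 + 2*(2*C*(10 + C)) = -16 + 4*C*(10 + C))
z(-18, (-3 + (6 - 1*6)) - 6)*W(22) + 13 = (-18*((-3 + (6 - 1*6)) - 6))*(-16 + 4*22² + 40*22) + 13 = (-18*((-3 + (6 - 6)) - 6))*(-16 + 4*484 + 880) + 13 = (-18*((-3 + 0) - 6))*(-16 + 1936 + 880) + 13 = -18*(-3 - 6)*2800 + 13 = -18*(-9)*2800 + 13 = 162*2800 + 13 = 453600 + 13 = 453613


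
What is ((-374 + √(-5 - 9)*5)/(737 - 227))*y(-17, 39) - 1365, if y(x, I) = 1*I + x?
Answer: -20717/15 + 11*I*√14/51 ≈ -1381.1 + 0.80702*I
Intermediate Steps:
y(x, I) = I + x
((-374 + √(-5 - 9)*5)/(737 - 227))*y(-17, 39) - 1365 = ((-374 + √(-5 - 9)*5)/(737 - 227))*(39 - 17) - 1365 = ((-374 + √(-14)*5)/510)*22 - 1365 = ((-374 + (I*√14)*5)*(1/510))*22 - 1365 = ((-374 + 5*I*√14)*(1/510))*22 - 1365 = (-11/15 + I*√14/102)*22 - 1365 = (-242/15 + 11*I*√14/51) - 1365 = -20717/15 + 11*I*√14/51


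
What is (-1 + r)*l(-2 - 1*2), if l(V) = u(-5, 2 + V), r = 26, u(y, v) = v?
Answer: -50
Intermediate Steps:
l(V) = 2 + V
(-1 + r)*l(-2 - 1*2) = (-1 + 26)*(2 + (-2 - 1*2)) = 25*(2 + (-2 - 2)) = 25*(2 - 4) = 25*(-2) = -50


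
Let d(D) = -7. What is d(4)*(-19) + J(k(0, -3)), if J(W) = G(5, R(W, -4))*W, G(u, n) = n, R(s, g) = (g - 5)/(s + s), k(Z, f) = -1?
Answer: 257/2 ≈ 128.50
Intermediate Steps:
R(s, g) = (-5 + g)/(2*s) (R(s, g) = (-5 + g)/((2*s)) = (-5 + g)*(1/(2*s)) = (-5 + g)/(2*s))
J(W) = -9/2 (J(W) = ((-5 - 4)/(2*W))*W = ((½)*(-9)/W)*W = (-9/(2*W))*W = -9/2)
d(4)*(-19) + J(k(0, -3)) = -7*(-19) - 9/2 = 133 - 9/2 = 257/2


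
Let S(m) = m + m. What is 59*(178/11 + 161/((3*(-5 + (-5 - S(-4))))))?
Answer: -41477/66 ≈ -628.44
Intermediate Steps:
S(m) = 2*m
59*(178/11 + 161/((3*(-5 + (-5 - S(-4)))))) = 59*(178/11 + 161/((3*(-5 + (-5 - 2*(-4)))))) = 59*(178*(1/11) + 161/((3*(-5 + (-5 - 1*(-8)))))) = 59*(178/11 + 161/((3*(-5 + (-5 + 8))))) = 59*(178/11 + 161/((3*(-5 + 3)))) = 59*(178/11 + 161/((3*(-2)))) = 59*(178/11 + 161/(-6)) = 59*(178/11 + 161*(-⅙)) = 59*(178/11 - 161/6) = 59*(-703/66) = -41477/66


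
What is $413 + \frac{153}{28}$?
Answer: $\frac{11717}{28} \approx 418.46$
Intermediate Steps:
$413 + \frac{153}{28} = \frac{11717}{28}$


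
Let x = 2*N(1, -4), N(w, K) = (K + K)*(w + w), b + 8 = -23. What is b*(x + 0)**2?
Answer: -31744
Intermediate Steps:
b = -31 (b = -8 - 23 = -31)
N(w, K) = 4*K*w (N(w, K) = (2*K)*(2*w) = 4*K*w)
x = -32 (x = 2*(4*(-4)*1) = 2*(-16) = -32)
b*(x + 0)**2 = -31*(-32 + 0)**2 = -31*(-32)**2 = -31*1024 = -31744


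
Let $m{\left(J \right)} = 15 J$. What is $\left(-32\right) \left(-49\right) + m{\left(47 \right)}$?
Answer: $2273$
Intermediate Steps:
$\left(-32\right) \left(-49\right) + m{\left(47 \right)} = \left(-32\right) \left(-49\right) + 15 \cdot 47 = 1568 + 705 = 2273$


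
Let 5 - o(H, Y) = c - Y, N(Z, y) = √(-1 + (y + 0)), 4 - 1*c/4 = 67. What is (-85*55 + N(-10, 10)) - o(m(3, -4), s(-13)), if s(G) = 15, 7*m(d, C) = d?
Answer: -4944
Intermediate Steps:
c = -252 (c = 16 - 4*67 = 16 - 268 = -252)
m(d, C) = d/7
N(Z, y) = √(-1 + y)
o(H, Y) = 257 + Y (o(H, Y) = 5 - (-252 - Y) = 5 + (252 + Y) = 257 + Y)
(-85*55 + N(-10, 10)) - o(m(3, -4), s(-13)) = (-85*55 + √(-1 + 10)) - (257 + 15) = (-4675 + √9) - 1*272 = (-4675 + 3) - 272 = -4672 - 272 = -4944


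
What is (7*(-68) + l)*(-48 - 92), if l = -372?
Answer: 118720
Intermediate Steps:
(7*(-68) + l)*(-48 - 92) = (7*(-68) - 372)*(-48 - 92) = (-476 - 372)*(-140) = -848*(-140) = 118720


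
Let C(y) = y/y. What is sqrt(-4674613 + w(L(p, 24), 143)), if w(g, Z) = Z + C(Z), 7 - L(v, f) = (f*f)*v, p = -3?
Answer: I*sqrt(4674469) ≈ 2162.1*I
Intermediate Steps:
C(y) = 1
L(v, f) = 7 - v*f**2 (L(v, f) = 7 - f*f*v = 7 - f**2*v = 7 - v*f**2)
w(g, Z) = 1 + Z (w(g, Z) = Z + 1 = 1 + Z)
sqrt(-4674613 + w(L(p, 24), 143)) = sqrt(-4674613 + (1 + 143)) = sqrt(-4674613 + 144) = sqrt(-4674469) = I*sqrt(4674469)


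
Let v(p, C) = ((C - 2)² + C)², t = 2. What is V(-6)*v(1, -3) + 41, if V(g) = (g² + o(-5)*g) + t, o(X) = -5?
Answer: 32953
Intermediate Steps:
v(p, C) = (C + (-2 + C)²)² (v(p, C) = ((-2 + C)² + C)² = (C + (-2 + C)²)²)
V(g) = 2 + g² - 5*g (V(g) = (g² - 5*g) + 2 = 2 + g² - 5*g)
V(-6)*v(1, -3) + 41 = (2 + (-6)² - 5*(-6))*(-3 + (-2 - 3)²)² + 41 = (2 + 36 + 30)*(-3 + (-5)²)² + 41 = 68*(-3 + 25)² + 41 = 68*22² + 41 = 68*484 + 41 = 32912 + 41 = 32953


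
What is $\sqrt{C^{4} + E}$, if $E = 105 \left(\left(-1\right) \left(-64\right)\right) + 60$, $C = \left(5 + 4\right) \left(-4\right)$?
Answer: $2 \sqrt{421599} \approx 1298.6$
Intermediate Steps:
$C = -36$ ($C = 9 \left(-4\right) = -36$)
$E = 6780$ ($E = 105 \cdot 64 + 60 = 6720 + 60 = 6780$)
$\sqrt{C^{4} + E} = \sqrt{\left(-36\right)^{4} + 6780} = \sqrt{1679616 + 6780} = \sqrt{1686396} = 2 \sqrt{421599}$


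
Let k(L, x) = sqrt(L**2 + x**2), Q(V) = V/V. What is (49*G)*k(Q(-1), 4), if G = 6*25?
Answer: 7350*sqrt(17) ≈ 30305.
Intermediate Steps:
Q(V) = 1
G = 150
(49*G)*k(Q(-1), 4) = (49*150)*sqrt(1**2 + 4**2) = 7350*sqrt(1 + 16) = 7350*sqrt(17)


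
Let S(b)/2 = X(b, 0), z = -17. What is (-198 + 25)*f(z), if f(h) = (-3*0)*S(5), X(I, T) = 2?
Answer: 0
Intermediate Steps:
S(b) = 4 (S(b) = 2*2 = 4)
f(h) = 0 (f(h) = -3*0*4 = 0*4 = 0)
(-198 + 25)*f(z) = (-198 + 25)*0 = -173*0 = 0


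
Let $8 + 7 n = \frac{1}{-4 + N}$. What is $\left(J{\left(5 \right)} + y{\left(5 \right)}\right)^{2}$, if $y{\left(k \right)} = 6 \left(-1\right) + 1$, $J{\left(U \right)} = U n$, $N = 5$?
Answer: $100$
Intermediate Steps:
$n = -1$ ($n = - \frac{8}{7} + \frac{1}{7 \left(-4 + 5\right)} = - \frac{8}{7} + \frac{1}{7 \cdot 1} = - \frac{8}{7} + \frac{1}{7} \cdot 1 = - \frac{8}{7} + \frac{1}{7} = -1$)
$J{\left(U \right)} = - U$ ($J{\left(U \right)} = U \left(-1\right) = - U$)
$y{\left(k \right)} = -5$ ($y{\left(k \right)} = -6 + 1 = -5$)
$\left(J{\left(5 \right)} + y{\left(5 \right)}\right)^{2} = \left(\left(-1\right) 5 - 5\right)^{2} = \left(-5 - 5\right)^{2} = \left(-10\right)^{2} = 100$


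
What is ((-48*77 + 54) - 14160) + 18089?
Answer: 287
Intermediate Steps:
((-48*77 + 54) - 14160) + 18089 = ((-3696 + 54) - 14160) + 18089 = (-3642 - 14160) + 18089 = -17802 + 18089 = 287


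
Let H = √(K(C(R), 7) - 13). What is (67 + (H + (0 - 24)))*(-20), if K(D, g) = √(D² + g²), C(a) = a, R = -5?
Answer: -860 - 20*I*√(13 - √74) ≈ -860.0 - 41.941*I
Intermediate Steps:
H = √(-13 + √74) (H = √(√((-5)² + 7²) - 13) = √(√(25 + 49) - 13) = √(√74 - 13) = √(-13 + √74) ≈ 2.0971*I)
(67 + (H + (0 - 24)))*(-20) = (67 + (√(-13 + √74) + (0 - 24)))*(-20) = (67 + (√(-13 + √74) - 24))*(-20) = (67 + (-24 + √(-13 + √74)))*(-20) = (43 + √(-13 + √74))*(-20) = -860 - 20*√(-13 + √74)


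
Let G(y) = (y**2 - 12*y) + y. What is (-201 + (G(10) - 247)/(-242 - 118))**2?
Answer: 5198842609/129600 ≈ 40115.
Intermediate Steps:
G(y) = y**2 - 11*y
(-201 + (G(10) - 247)/(-242 - 118))**2 = (-201 + (10*(-11 + 10) - 247)/(-242 - 118))**2 = (-201 + (10*(-1) - 247)/(-360))**2 = (-201 + (-10 - 247)*(-1/360))**2 = (-201 - 257*(-1/360))**2 = (-201 + 257/360)**2 = (-72103/360)**2 = 5198842609/129600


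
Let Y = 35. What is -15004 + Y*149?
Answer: -9789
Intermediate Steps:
-15004 + Y*149 = -15004 + 35*149 = -15004 + 5215 = -9789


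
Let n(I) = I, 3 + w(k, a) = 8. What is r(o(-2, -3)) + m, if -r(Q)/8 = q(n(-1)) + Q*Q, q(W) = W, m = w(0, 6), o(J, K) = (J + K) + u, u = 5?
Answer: 13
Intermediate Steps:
w(k, a) = 5 (w(k, a) = -3 + 8 = 5)
o(J, K) = 5 + J + K (o(J, K) = (J + K) + 5 = 5 + J + K)
m = 5
r(Q) = 8 - 8*Q**2 (r(Q) = -8*(-1 + Q*Q) = -8*(-1 + Q**2) = 8 - 8*Q**2)
r(o(-2, -3)) + m = (8 - 8*(5 - 2 - 3)**2) + 5 = (8 - 8*0**2) + 5 = (8 - 8*0) + 5 = (8 + 0) + 5 = 8 + 5 = 13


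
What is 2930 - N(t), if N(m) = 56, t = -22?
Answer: 2874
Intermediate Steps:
2930 - N(t) = 2930 - 1*56 = 2930 - 56 = 2874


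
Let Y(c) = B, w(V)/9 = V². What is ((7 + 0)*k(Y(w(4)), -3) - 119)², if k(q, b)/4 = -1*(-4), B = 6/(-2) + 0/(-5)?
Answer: 49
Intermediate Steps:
w(V) = 9*V²
B = -3 (B = 6*(-½) + 0*(-⅕) = -3 + 0 = -3)
Y(c) = -3
k(q, b) = 16 (k(q, b) = 4*(-1*(-4)) = 4*4 = 16)
((7 + 0)*k(Y(w(4)), -3) - 119)² = ((7 + 0)*16 - 119)² = (7*16 - 119)² = (112 - 119)² = (-7)² = 49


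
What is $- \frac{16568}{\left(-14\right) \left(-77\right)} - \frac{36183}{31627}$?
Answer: $- \frac{281500705}{17046953} \approx -16.513$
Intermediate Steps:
$- \frac{16568}{\left(-14\right) \left(-77\right)} - \frac{36183}{31627} = - \frac{16568}{1078} - \frac{36183}{31627} = \left(-16568\right) \frac{1}{1078} - \frac{36183}{31627} = - \frac{8284}{539} - \frac{36183}{31627} = - \frac{281500705}{17046953}$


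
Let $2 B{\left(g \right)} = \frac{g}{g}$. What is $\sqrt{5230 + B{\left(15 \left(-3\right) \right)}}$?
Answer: $\frac{\sqrt{20922}}{2} \approx 72.322$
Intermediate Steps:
$B{\left(g \right)} = \frac{1}{2}$ ($B{\left(g \right)} = \frac{g \frac{1}{g}}{2} = \frac{1}{2} \cdot 1 = \frac{1}{2}$)
$\sqrt{5230 + B{\left(15 \left(-3\right) \right)}} = \sqrt{5230 + \frac{1}{2}} = \sqrt{\frac{10461}{2}} = \frac{\sqrt{20922}}{2}$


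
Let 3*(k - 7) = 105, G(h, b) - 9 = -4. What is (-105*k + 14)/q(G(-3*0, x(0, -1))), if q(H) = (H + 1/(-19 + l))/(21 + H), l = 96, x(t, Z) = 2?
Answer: -4400396/193 ≈ -22800.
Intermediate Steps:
G(h, b) = 5 (G(h, b) = 9 - 4 = 5)
k = 42 (k = 7 + (⅓)*105 = 7 + 35 = 42)
q(H) = (1/77 + H)/(21 + H) (q(H) = (H + 1/(-19 + 96))/(21 + H) = (H + 1/77)/(21 + H) = (1/77 + H)/(21 + H))
(-105*k + 14)/q(G(-3*0, x(0, -1))) = (-105*42 + 14)/(((1/77 + 5)/(21 + 5))) = (-4410 + 14)/(((386/77)/26)) = -4396/((1/26)*(386/77)) = -4396/193/1001 = -4396*1001/193 = -4400396/193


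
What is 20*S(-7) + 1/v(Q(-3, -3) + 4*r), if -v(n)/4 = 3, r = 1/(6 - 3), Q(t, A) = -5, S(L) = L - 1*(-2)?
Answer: -1201/12 ≈ -100.08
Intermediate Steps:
S(L) = 2 + L (S(L) = L + 2 = 2 + L)
r = ⅓ (r = 1/3 = ⅓ ≈ 0.33333)
v(n) = -12 (v(n) = -4*3 = -12)
20*S(-7) + 1/v(Q(-3, -3) + 4*r) = 20*(2 - 7) + 1/(-12) = 20*(-5) - 1/12 = -100 - 1/12 = -1201/12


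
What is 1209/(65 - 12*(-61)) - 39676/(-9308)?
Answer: 824522/142663 ≈ 5.7795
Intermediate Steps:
1209/(65 - 12*(-61)) - 39676/(-9308) = 1209/(65 + 732) - 39676*(-1/9308) = 1209/797 + 763/179 = 824522/142663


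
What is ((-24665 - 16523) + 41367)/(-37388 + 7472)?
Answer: -179/29916 ≈ -0.0059834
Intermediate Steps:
((-24665 - 16523) + 41367)/(-37388 + 7472) = (-41188 + 41367)/(-29916) = 179*(-1/29916) = -179/29916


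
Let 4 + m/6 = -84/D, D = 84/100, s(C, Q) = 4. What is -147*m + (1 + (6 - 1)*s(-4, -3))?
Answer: 91749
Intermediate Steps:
D = 21/25 (D = 84*(1/100) = 21/25 ≈ 0.84000)
m = -624 (m = -24 + 6*(-84/21/25) = -24 + 6*(-84*25/21) = -24 + 6*(-100) = -24 - 600 = -624)
-147*m + (1 + (6 - 1)*s(-4, -3)) = -147*(-624) + (1 + (6 - 1)*4) = 91728 + (1 + 5*4) = 91728 + (1 + 20) = 91728 + 21 = 91749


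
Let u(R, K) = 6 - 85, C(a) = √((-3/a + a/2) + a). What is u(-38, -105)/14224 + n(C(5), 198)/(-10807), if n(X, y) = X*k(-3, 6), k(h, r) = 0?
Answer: -79/14224 ≈ -0.0055540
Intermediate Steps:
C(a) = √(-3/a + 3*a/2) (C(a) = √((-3/a + a*(½)) + a) = √((-3/a + a/2) + a) = √((a/2 - 3/a) + a) = √(-3/a + 3*a/2))
u(R, K) = -79
n(X, y) = 0 (n(X, y) = X*0 = 0)
u(-38, -105)/14224 + n(C(5), 198)/(-10807) = -79/14224 + 0/(-10807) = -79*1/14224 + 0*(-1/10807) = -79/14224 + 0 = -79/14224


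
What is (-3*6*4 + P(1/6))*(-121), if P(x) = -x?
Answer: 52393/6 ≈ 8732.2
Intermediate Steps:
(-3*6*4 + P(1/6))*(-121) = (-3*6*4 - 1/6)*(-121) = (-18*4 - 1*⅙)*(-121) = (-72 - ⅙)*(-121) = -433/6*(-121) = 52393/6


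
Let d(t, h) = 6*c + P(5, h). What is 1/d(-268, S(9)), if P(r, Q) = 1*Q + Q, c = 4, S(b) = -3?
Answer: 1/18 ≈ 0.055556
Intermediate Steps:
P(r, Q) = 2*Q (P(r, Q) = Q + Q = 2*Q)
d(t, h) = 24 + 2*h (d(t, h) = 6*4 + 2*h = 24 + 2*h)
1/d(-268, S(9)) = 1/(24 + 2*(-3)) = 1/(24 - 6) = 1/18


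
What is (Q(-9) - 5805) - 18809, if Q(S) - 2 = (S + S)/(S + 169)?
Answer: -1968969/80 ≈ -24612.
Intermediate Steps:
Q(S) = 2 + 2*S/(169 + S) (Q(S) = 2 + (S + S)/(S + 169) = 2 + (2*S)/(169 + S) = 2 + 2*S/(169 + S))
(Q(-9) - 5805) - 18809 = (2*(169 + 2*(-9))/(169 - 9) - 5805) - 18809 = (2*(169 - 18)/160 - 5805) - 18809 = (2*(1/160)*151 - 5805) - 18809 = (151/80 - 5805) - 18809 = -464249/80 - 18809 = -1968969/80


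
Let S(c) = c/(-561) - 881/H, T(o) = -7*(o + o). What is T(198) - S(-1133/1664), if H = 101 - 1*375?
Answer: -32265688799/11626368 ≈ -2775.2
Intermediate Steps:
H = -274 (H = 101 - 375 = -274)
T(o) = -14*o
S(c) = 881/274 - c/561 (S(c) = c/(-561) - 881/(-274) = c*(-1/561) - 881*(-1/274) = -c/561 + 881/274 = 881/274 - c/561)
T(198) - S(-1133/1664) = -14*198 - (881/274 - (-103)/(51*1664)) = -2772 - (881/274 - (-103)/(51*1664)) = -2772 - (881/274 - 1/561*(-1133/1664)) = -2772 - (881/274 + 103/84864) = -2772 - 1*37396703/11626368 = -2772 - 37396703/11626368 = -32265688799/11626368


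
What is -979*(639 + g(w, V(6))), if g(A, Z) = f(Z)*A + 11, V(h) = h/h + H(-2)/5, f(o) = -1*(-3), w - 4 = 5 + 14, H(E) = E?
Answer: -703901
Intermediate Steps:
w = 23 (w = 4 + (5 + 14) = 4 + 19 = 23)
f(o) = 3
V(h) = 3/5 (V(h) = h/h - 2/5 = 1 - 2*1/5 = 1 - 2/5 = 3/5)
g(A, Z) = 11 + 3*A (g(A, Z) = 3*A + 11 = 11 + 3*A)
-979*(639 + g(w, V(6))) = -979*(639 + (11 + 3*23)) = -979*(639 + (11 + 69)) = -979*(639 + 80) = -979*719 = -703901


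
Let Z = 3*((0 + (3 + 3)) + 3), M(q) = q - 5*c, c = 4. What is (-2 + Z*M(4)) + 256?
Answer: -178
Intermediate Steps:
M(q) = -20 + q (M(q) = q - 5*4 = q - 1*20 = q - 20 = -20 + q)
Z = 27 (Z = 3*((0 + 6) + 3) = 3*(6 + 3) = 3*9 = 27)
(-2 + Z*M(4)) + 256 = (-2 + 27*(-20 + 4)) + 256 = (-2 + 27*(-16)) + 256 = (-2 - 432) + 256 = -434 + 256 = -178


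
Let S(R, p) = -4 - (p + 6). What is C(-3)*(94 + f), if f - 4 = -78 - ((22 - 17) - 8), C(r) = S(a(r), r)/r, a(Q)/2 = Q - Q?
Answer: 161/3 ≈ 53.667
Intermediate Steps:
a(Q) = 0 (a(Q) = 2*(Q - Q) = 2*0 = 0)
S(R, p) = -10 - p (S(R, p) = -4 - (6 + p) = -4 + (-6 - p) = -10 - p)
C(r) = (-10 - r)/r
f = -71 (f = 4 + (-78 - ((22 - 17) - 8)) = 4 + (-78 - (5 - 8)) = 4 + (-78 - 1*(-3)) = 4 + (-78 + 3) = 4 - 75 = -71)
C(-3)*(94 + f) = ((-10 - 1*(-3))/(-3))*(94 - 71) = -(-10 + 3)/3*23 = -⅓*(-7)*23 = (7/3)*23 = 161/3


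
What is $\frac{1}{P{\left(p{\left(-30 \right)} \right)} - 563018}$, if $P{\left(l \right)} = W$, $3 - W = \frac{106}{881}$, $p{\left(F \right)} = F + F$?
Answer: $- \frac{881}{496016321} \approx -1.7762 \cdot 10^{-6}$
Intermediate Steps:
$p{\left(F \right)} = 2 F$
$W = \frac{2537}{881}$ ($W = 3 - \frac{106}{881} = \frac{2537}{881} \approx 2.8797$)
$P{\left(l \right)} = \frac{2537}{881}$
$\frac{1}{P{\left(p{\left(-30 \right)} \right)} - 563018} = \frac{1}{\frac{2537}{881} - 563018} = \frac{1}{- \frac{496016321}{881}} = - \frac{881}{496016321}$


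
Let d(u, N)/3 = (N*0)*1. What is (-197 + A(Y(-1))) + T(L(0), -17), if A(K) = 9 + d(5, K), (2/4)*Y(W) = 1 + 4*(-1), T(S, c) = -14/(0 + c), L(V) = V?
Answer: -3182/17 ≈ -187.18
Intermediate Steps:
T(S, c) = -14/c
d(u, N) = 0 (d(u, N) = 3*((N*0)*1) = 3*(0*1) = 3*0 = 0)
Y(W) = -6 (Y(W) = 2*(1 + 4*(-1)) = 2*(1 - 4) = 2*(-3) = -6)
A(K) = 9 (A(K) = 9 + 0 = 9)
(-197 + A(Y(-1))) + T(L(0), -17) = (-197 + 9) - 14/(-17) = -188 - 14*(-1/17) = -188 + 14/17 = -3182/17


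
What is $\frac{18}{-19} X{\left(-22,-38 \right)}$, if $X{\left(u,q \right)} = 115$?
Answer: $- \frac{2070}{19} \approx -108.95$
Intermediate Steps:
$\frac{18}{-19} X{\left(-22,-38 \right)} = \frac{18}{-19} \cdot 115 = 18 \left(- \frac{1}{19}\right) 115 = \left(- \frac{18}{19}\right) 115 = - \frac{2070}{19}$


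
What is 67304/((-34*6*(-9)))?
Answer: 16826/459 ≈ 36.658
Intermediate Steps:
67304/((-34*6*(-9))) = 67304/((-204*(-9))) = 67304/1836 = 67304*(1/1836) = 16826/459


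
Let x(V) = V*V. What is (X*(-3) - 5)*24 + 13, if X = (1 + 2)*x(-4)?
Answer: -3563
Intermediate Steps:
x(V) = V²
X = 48 (X = (1 + 2)*(-4)² = 3*16 = 48)
(X*(-3) - 5)*24 + 13 = (48*(-3) - 5)*24 + 13 = (-144 - 5)*24 + 13 = -149*24 + 13 = -3576 + 13 = -3563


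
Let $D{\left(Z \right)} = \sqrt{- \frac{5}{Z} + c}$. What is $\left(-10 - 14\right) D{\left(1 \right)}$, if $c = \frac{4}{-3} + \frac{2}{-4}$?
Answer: $- 4 i \sqrt{246} \approx - 62.738 i$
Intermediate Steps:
$c = - \frac{11}{6}$ ($c = 4 \left(- \frac{1}{3}\right) + 2 \left(- \frac{1}{4}\right) = - \frac{4}{3} - \frac{1}{2} = - \frac{11}{6} \approx -1.8333$)
$D{\left(Z \right)} = \sqrt{- \frac{11}{6} - \frac{5}{Z}}$ ($D{\left(Z \right)} = \sqrt{- \frac{5}{Z} - \frac{11}{6}} = \sqrt{- \frac{11}{6} - \frac{5}{Z}}$)
$\left(-10 - 14\right) D{\left(1 \right)} = \left(-10 - 14\right) \frac{\sqrt{-66 - \frac{180}{1}}}{6} = - 24 \frac{\sqrt{-66 - 180}}{6} = - 24 \frac{\sqrt{-246}}{6} = - 24 \frac{i \sqrt{246}}{6} = - 4 i \sqrt{246}$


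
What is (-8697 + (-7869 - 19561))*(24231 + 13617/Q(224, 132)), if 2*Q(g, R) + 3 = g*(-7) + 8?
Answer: -455751967671/521 ≈ -8.7476e+8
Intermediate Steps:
Q(g, R) = 5/2 - 7*g/2 (Q(g, R) = -3/2 + (g*(-7) + 8)/2 = -3/2 + (-7*g + 8)/2 = -3/2 + (8 - 7*g)/2 = -3/2 + (4 - 7*g/2) = 5/2 - 7*g/2)
(-8697 + (-7869 - 19561))*(24231 + 13617/Q(224, 132)) = (-8697 + (-7869 - 19561))*(24231 + 13617/(5/2 - 7/2*224)) = (-8697 - 27430)*(24231 + 13617/(5/2 - 784)) = -36127*(24231 + 13617/(-1563/2)) = -36127*(24231 + 13617*(-2/1563)) = -36127*(24231 - 9078/521) = -36127*12615273/521 = -455751967671/521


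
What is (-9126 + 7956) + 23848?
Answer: 22678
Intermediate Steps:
(-9126 + 7956) + 23848 = -1170 + 23848 = 22678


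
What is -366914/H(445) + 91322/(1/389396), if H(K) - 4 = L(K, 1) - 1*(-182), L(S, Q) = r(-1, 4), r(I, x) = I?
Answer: 6578677612806/185 ≈ 3.5560e+10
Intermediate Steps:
L(S, Q) = -1
H(K) = 185 (H(K) = 4 + (-1 - 1*(-182)) = 4 + (-1 + 182) = 4 + 181 = 185)
-366914/H(445) + 91322/(1/389396) = -366914/185 + 91322/(1/389396) = -366914*1/185 + 91322/(1/389396) = -366914/185 + 91322*389396 = -366914/185 + 35560421512 = 6578677612806/185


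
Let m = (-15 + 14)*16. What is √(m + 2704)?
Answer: 8*√42 ≈ 51.846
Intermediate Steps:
m = -16 (m = -1*16 = -16)
√(m + 2704) = √(-16 + 2704) = √2688 = 8*√42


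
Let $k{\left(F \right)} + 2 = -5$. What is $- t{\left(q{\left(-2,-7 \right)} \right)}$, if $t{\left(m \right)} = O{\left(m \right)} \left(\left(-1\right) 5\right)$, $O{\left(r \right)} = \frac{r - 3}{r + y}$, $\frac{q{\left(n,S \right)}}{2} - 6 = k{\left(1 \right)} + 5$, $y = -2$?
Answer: $\frac{25}{6} \approx 4.1667$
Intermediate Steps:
$k{\left(F \right)} = -7$ ($k{\left(F \right)} = -2 - 5 = -7$)
$q{\left(n,S \right)} = 8$ ($q{\left(n,S \right)} = 12 + 2 \left(-7 + 5\right) = 12 + 2 \left(-2\right) = 12 - 4 = 8$)
$O{\left(r \right)} = \frac{-3 + r}{-2 + r}$ ($O{\left(r \right)} = \frac{r - 3}{r - 2} = \frac{-3 + r}{-2 + r}$)
$t{\left(m \right)} = - \frac{5 \left(-3 + m\right)}{-2 + m}$ ($t{\left(m \right)} = \frac{-3 + m}{-2 + m} \left(\left(-1\right) 5\right) = \frac{-3 + m}{-2 + m} \left(-5\right) = - \frac{5 \left(-3 + m\right)}{-2 + m}$)
$- t{\left(q{\left(-2,-7 \right)} \right)} = - \frac{5 \left(3 - 8\right)}{-2 + 8} = - \frac{5 \left(3 - 8\right)}{6} = - \frac{5 \left(-5\right)}{6} = \left(-1\right) \left(- \frac{25}{6}\right) = \frac{25}{6}$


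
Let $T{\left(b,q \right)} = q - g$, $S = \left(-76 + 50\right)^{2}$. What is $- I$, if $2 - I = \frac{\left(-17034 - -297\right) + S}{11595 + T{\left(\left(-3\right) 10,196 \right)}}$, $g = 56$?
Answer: $- \frac{39531}{11735} \approx -3.3686$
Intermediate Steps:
$S = 676$ ($S = \left(-26\right)^{2} = 676$)
$T{\left(b,q \right)} = -56 + q$ ($T{\left(b,q \right)} = q - 56 = -56 + q$)
$I = \frac{39531}{11735}$ ($I = 2 - \frac{\left(-17034 - -297\right) + 676}{11595 + \left(-56 + 196\right)} = 2 - \frac{\left(-17034 + 297\right) + 676}{11595 + 140} = 2 - \frac{-16737 + 676}{11735} = 2 - \left(-16061\right) \frac{1}{11735} = 2 - - \frac{16061}{11735} = 2 + \frac{16061}{11735} = \frac{39531}{11735} \approx 3.3686$)
$- I = \left(-1\right) \frac{39531}{11735} = - \frac{39531}{11735}$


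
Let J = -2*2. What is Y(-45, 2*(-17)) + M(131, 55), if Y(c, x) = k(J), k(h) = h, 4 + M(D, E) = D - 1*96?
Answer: 27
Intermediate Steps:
M(D, E) = -100 + D (M(D, E) = -4 + (D - 1*96) = -4 + (D - 96) = -4 + (-96 + D) = -100 + D)
J = -4
Y(c, x) = -4
Y(-45, 2*(-17)) + M(131, 55) = -4 + (-100 + 131) = -4 + 31 = 27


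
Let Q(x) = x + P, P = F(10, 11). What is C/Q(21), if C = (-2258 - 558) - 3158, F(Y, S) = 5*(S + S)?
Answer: -5974/131 ≈ -45.603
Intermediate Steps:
F(Y, S) = 10*S (F(Y, S) = 5*(2*S) = 10*S)
C = -5974 (C = -2816 - 3158 = -5974)
P = 110 (P = 10*11 = 110)
Q(x) = 110 + x (Q(x) = x + 110 = 110 + x)
C/Q(21) = -5974/(110 + 21) = -5974/131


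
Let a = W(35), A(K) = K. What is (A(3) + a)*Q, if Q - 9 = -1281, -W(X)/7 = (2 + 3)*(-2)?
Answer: -92856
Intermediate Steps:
W(X) = 70 (W(X) = -7*(2 + 3)*(-2) = -35*(-2) = -7*(-10) = 70)
a = 70
Q = -1272 (Q = 9 - 1281 = -1272)
(A(3) + a)*Q = (3 + 70)*(-1272) = 73*(-1272) = -92856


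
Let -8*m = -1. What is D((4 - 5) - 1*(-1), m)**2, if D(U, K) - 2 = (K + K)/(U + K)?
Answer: 16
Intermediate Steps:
m = 1/8 (m = -1/8*(-1) = 1/8 ≈ 0.12500)
D(U, K) = 2 + 2*K/(K + U) (D(U, K) = 2 + (K + K)/(U + K) = 2 + (2*K)/(K + U) = 2 + 2*K/(K + U))
D((4 - 5) - 1*(-1), m)**2 = (2*(((4 - 5) - 1*(-1)) + 2*(1/8))/(1/8 + ((4 - 5) - 1*(-1))))**2 = (2*((-1 + 1) + 1/4)/(1/8 + (-1 + 1)))**2 = (2*(0 + 1/4)/(1/8 + 0))**2 = (2*(1/4)/(1/8))**2 = (2*8*(1/4))**2 = 4**2 = 16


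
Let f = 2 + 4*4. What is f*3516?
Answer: 63288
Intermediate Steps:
f = 18 (f = 2 + 16 = 18)
f*3516 = 18*3516 = 63288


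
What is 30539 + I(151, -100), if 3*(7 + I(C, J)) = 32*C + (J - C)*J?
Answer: 121528/3 ≈ 40509.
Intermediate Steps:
I(C, J) = -7 + 32*C/3 + J*(J - C)/3 (I(C, J) = -7 + (32*C + (J - C)*J)/3 = -7 + (32*C + J*(J - C))/3 = -7 + (32*C/3 + J*(J - C)/3) = -7 + 32*C/3 + J*(J - C)/3)
30539 + I(151, -100) = 30539 + (-7 + (⅓)*(-100)² + (32/3)*151 - ⅓*151*(-100)) = 30539 + (-7 + (⅓)*10000 + 4832/3 + 15100/3) = 30539 + (-7 + 10000/3 + 4832/3 + 15100/3) = 30539 + 29911/3 = 121528/3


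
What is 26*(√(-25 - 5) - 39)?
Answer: -1014 + 26*I*√30 ≈ -1014.0 + 142.41*I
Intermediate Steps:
26*(√(-25 - 5) - 39) = 26*(√(-30) - 39) = 26*(I*√30 - 39) = 26*(-39 + I*√30) = -1014 + 26*I*√30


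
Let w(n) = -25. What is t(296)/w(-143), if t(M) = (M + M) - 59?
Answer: -533/25 ≈ -21.320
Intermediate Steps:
t(M) = -59 + 2*M (t(M) = 2*M - 59 = -59 + 2*M)
t(296)/w(-143) = (-59 + 2*296)/(-25) = (-59 + 592)*(-1/25) = 533*(-1/25) = -533/25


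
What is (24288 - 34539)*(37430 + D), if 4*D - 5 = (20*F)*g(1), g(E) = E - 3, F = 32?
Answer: -1521709695/4 ≈ -3.8043e+8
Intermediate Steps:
g(E) = -3 + E
D = -1275/4 (D = 5/4 + ((20*32)*(-3 + 1))/4 = 5/4 + (640*(-2))/4 = 5/4 + (¼)*(-1280) = 5/4 - 320 = -1275/4 ≈ -318.75)
(24288 - 34539)*(37430 + D) = (24288 - 34539)*(37430 - 1275/4) = -10251*148445/4 = -1521709695/4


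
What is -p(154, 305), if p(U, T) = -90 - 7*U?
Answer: 1168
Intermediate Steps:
-p(154, 305) = -(-90 - 7*154) = -(-90 - 1078) = -1*(-1168) = 1168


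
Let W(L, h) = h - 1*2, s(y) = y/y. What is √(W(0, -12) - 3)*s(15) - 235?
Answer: -235 + I*√17 ≈ -235.0 + 4.1231*I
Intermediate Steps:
s(y) = 1
W(L, h) = -2 + h (W(L, h) = h - 2 = -2 + h)
√(W(0, -12) - 3)*s(15) - 235 = √((-2 - 12) - 3)*1 - 235 = √(-14 - 3)*1 - 235 = √(-17)*1 - 235 = (I*√17)*1 - 235 = I*√17 - 235 = -235 + I*√17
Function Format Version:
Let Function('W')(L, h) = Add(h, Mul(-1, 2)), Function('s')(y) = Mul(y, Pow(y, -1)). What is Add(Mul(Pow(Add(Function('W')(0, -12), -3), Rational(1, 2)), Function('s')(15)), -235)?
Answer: Add(-235, Mul(I, Pow(17, Rational(1, 2)))) ≈ Add(-235.00, Mul(4.1231, I))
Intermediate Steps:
Function('s')(y) = 1
Function('W')(L, h) = Add(-2, h) (Function('W')(L, h) = Add(h, -2) = Add(-2, h))
Add(Mul(Pow(Add(Function('W')(0, -12), -3), Rational(1, 2)), Function('s')(15)), -235) = Add(Mul(Pow(Add(Add(-2, -12), -3), Rational(1, 2)), 1), -235) = Add(Mul(Pow(Add(-14, -3), Rational(1, 2)), 1), -235) = Add(Mul(Pow(-17, Rational(1, 2)), 1), -235) = Add(Mul(Mul(I, Pow(17, Rational(1, 2))), 1), -235) = Add(Mul(I, Pow(17, Rational(1, 2))), -235) = Add(-235, Mul(I, Pow(17, Rational(1, 2))))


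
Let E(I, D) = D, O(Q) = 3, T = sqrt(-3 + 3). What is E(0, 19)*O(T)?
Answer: 57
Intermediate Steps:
T = 0 (T = sqrt(0) = 0)
E(0, 19)*O(T) = 19*3 = 57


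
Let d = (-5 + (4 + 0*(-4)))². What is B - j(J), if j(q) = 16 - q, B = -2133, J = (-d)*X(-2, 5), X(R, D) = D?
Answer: -2154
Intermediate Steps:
d = 1 (d = (-5 + (4 + 0))² = (-5 + 4)² = (-1)² = 1)
J = -5 (J = -1*1*5 = -1*5 = -5)
B - j(J) = -2133 - (16 - 1*(-5)) = -2133 - (16 + 5) = -2133 - 1*21 = -2133 - 21 = -2154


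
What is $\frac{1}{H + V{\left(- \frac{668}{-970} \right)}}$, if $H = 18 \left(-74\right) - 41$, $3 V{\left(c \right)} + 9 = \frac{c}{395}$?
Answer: $- \frac{574725}{790821266} \approx -0.00072674$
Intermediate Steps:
$V{\left(c \right)} = -3 + \frac{c}{1185}$ ($V{\left(c \right)} = -3 + \frac{c \frac{1}{395}}{3} = -3 + \frac{\frac{1}{395} c}{3} = -3 + \frac{c}{1185}$)
$H = -1373$ ($H = -1332 - 41 = -1373$)
$\frac{1}{H + V{\left(- \frac{668}{-970} \right)}} = \frac{1}{-1373 - \left(3 - \frac{\left(-668\right) \frac{1}{-970}}{1185}\right)} = \frac{1}{-1373 - \left(3 - \frac{\left(-668\right) \left(- \frac{1}{970}\right)}{1185}\right)} = \frac{1}{-1373 + \left(-3 + \frac{1}{1185} \cdot \frac{334}{485}\right)} = \frac{1}{-1373 + \left(-3 + \frac{334}{574725}\right)} = \frac{1}{-1373 - \frac{1723841}{574725}} = \frac{1}{- \frac{790821266}{574725}} = - \frac{574725}{790821266}$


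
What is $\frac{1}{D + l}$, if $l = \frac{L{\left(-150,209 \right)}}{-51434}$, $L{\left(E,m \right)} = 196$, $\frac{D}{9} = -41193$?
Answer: $- \frac{25717}{9534243527} \approx -2.6973 \cdot 10^{-6}$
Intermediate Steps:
$D = -370737$ ($D = 9 \left(-41193\right) = -370737$)
$l = - \frac{98}{25717}$ ($l = \frac{196}{-51434} = 196 \left(- \frac{1}{51434}\right) = - \frac{98}{25717} \approx -0.0038107$)
$\frac{1}{D + l} = \frac{1}{-370737 - \frac{98}{25717}} = \frac{1}{- \frac{9534243527}{25717}} = - \frac{25717}{9534243527}$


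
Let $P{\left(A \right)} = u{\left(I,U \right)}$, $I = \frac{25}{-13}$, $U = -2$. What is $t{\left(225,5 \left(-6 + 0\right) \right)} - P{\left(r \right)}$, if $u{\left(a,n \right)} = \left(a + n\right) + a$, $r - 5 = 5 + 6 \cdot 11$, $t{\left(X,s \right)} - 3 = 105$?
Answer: $\frac{1480}{13} \approx 113.85$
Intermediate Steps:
$I = - \frac{25}{13}$ ($I = 25 \left(- \frac{1}{13}\right) = - \frac{25}{13} \approx -1.9231$)
$t{\left(X,s \right)} = 108$ ($t{\left(X,s \right)} = 3 + 105 = 108$)
$r = 76$ ($r = 5 + \left(5 + 6 \cdot 11\right) = 5 + \left(5 + 66\right) = 5 + 71 = 76$)
$u{\left(a,n \right)} = n + 2 a$
$P{\left(A \right)} = - \frac{76}{13}$ ($P{\left(A \right)} = -2 + 2 \left(- \frac{25}{13}\right) = -2 - \frac{50}{13} = - \frac{76}{13}$)
$t{\left(225,5 \left(-6 + 0\right) \right)} - P{\left(r \right)} = 108 - - \frac{76}{13} = 108 + \frac{76}{13} = \frac{1480}{13}$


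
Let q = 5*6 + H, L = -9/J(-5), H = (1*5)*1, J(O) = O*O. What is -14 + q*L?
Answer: -133/5 ≈ -26.600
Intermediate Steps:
J(O) = O²
H = 5 (H = 5*1 = 5)
L = -9/25 (L = -9/((-5)²) = -9/25 ≈ -0.36000)
q = 35 (q = 5*6 + 5 = 30 + 5 = 35)
-14 + q*L = -14 + 35*(-9/25) = -14 - 63/5 = -133/5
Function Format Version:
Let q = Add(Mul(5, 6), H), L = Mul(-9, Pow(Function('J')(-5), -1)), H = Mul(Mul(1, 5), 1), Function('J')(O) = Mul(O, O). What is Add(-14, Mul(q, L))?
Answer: Rational(-133, 5) ≈ -26.600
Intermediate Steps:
Function('J')(O) = Pow(O, 2)
H = 5 (H = Mul(5, 1) = 5)
L = Rational(-9, 25) (L = Mul(-9, Pow(Pow(-5, 2), -1)) = Mul(-9, Pow(25, -1)) = Mul(-9, Rational(1, 25)) = Rational(-9, 25) ≈ -0.36000)
q = 35 (q = Add(Mul(5, 6), 5) = Add(30, 5) = 35)
Add(-14, Mul(q, L)) = Add(-14, Mul(35, Rational(-9, 25))) = Add(-14, Rational(-63, 5)) = Rational(-133, 5)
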